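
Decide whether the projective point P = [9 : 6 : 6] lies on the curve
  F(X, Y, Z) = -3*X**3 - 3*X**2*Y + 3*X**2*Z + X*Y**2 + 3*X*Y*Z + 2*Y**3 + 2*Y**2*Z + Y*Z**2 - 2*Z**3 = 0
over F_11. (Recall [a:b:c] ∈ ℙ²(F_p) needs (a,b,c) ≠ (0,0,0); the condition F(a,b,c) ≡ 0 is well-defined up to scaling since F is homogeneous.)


F(9,6,6) ≡ 10 (mod 11); P is NOT on the curve.

Evaluate F(9, 6, 6) term-by-term (mod 11).
  -3*X**3 ↦ -3·729·1·1 = -2187
  -3*X**2*Y ↦ -3·81·6·1 = -1458
  3*X**2*Z ↦ 3·81·1·6 = 1458
  X*Y**2 ↦ 1·9·36·1 = 324
  3*X*Y*Z ↦ 3·9·6·6 = 972
  2*Y**3 ↦ 2·1·216·1 = 432
  2*Y**2*Z ↦ 2·1·36·6 = 432
  Y*Z**2 ↦ 1·1·6·36 = 216
  -2*Z**3 ↦ -2·1·1·216 = -432
Sum: F(9, 6, 6) = (-2187) + (-1458) + (1458) + (324) + (972) + (432) + (432) + (216) + (-432) = -243.
Reducing mod 11: -243 ≡ 10 (mod 11).
Since F(a, b, c) ≡ 10 ≠ 0 (mod 11), P does NOT lie on the curve.


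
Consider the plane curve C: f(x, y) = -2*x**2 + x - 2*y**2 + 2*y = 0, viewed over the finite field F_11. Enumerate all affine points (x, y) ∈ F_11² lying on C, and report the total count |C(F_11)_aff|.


Affine F_11-points: {(0, 0), (0, 1), (2, 6), (3, 5), (3, 7), (4, 6), (6, 0), (6, 1), (8, 3), (8, 9), (9, 3), (9, 9)}; count = 12.

For each of the 121 pairs (x, y) ∈ F_11², evaluate f(x, y) mod 11. Record the zeros.
  x = 0: [0↦0, 1↦0, 2↦7, 3↦10, 4↦9, 5↦4, 6↦6, 7↦4, 8↦9, 9↦10, 10↦7]  zeros at y ∈ {0, 1}
  x = 1: [0↦10, 1↦10, 2↦6, 3↦9, 4↦8, 5↦3, 6↦5, 7↦3, 8↦8, 9↦9, 10↦6]  zeros at y ∈ ∅
  x = 2: [0↦5, 1↦5, 2↦1, 3↦4, 4↦3, 5↦9, 6↦0, 7↦9, 8↦3, 9↦4, 10↦1]  zeros at y ∈ {6}
  x = 3: [0↦7, 1↦7, 2↦3, 3↦6, 4↦5, 5↦0, 6↦2, 7↦0, 8↦5, 9↦6, 10↦3]  zeros at y ∈ {5, 7}
  x = 4: [0↦5, 1↦5, 2↦1, 3↦4, 4↦3, 5↦9, 6↦0, 7↦9, 8↦3, 9↦4, 10↦1]  zeros at y ∈ {6}
  x = 5: [0↦10, 1↦10, 2↦6, 3↦9, 4↦8, 5↦3, 6↦5, 7↦3, 8↦8, 9↦9, 10↦6]  zeros at y ∈ ∅
  x = 6: [0↦0, 1↦0, 2↦7, 3↦10, 4↦9, 5↦4, 6↦6, 7↦4, 8↦9, 9↦10, 10↦7]  zeros at y ∈ {0, 1}
  x = 7: [0↦8, 1↦8, 2↦4, 3↦7, 4↦6, 5↦1, 6↦3, 7↦1, 8↦6, 9↦7, 10↦4]  zeros at y ∈ ∅
  x = 8: [0↦1, 1↦1, 2↦8, 3↦0, 4↦10, 5↦5, 6↦7, 7↦5, 8↦10, 9↦0, 10↦8]  zeros at y ∈ {3, 9}
  x = 9: [0↦1, 1↦1, 2↦8, 3↦0, 4↦10, 5↦5, 6↦7, 7↦5, 8↦10, 9↦0, 10↦8]  zeros at y ∈ {3, 9}
  x = 10: [0↦8, 1↦8, 2↦4, 3↦7, 4↦6, 5↦1, 6↦3, 7↦1, 8↦6, 9↦7, 10↦4]  zeros at y ∈ ∅
Collecting zeros: affine points = {(0, 0), (0, 1), (2, 6), (3, 5), (3, 7), (4, 6), (6, 0), (6, 1), (8, 3), (8, 9), (9, 3), (9, 9)}.
Total count |C(F_11)_aff| = 12.


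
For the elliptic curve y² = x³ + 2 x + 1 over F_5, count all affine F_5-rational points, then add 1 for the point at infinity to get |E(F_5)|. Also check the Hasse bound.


Affine points = {(0, 1), (0, 4), (1, 2), (1, 3), (3, 2), (3, 3)}; affine count = 6; |E(F_5)| = 7.

Discriminant check: Δ ∝ 4a³ + 27b² = 4·2³ + 27·1² = 4·8 + 27·1 ≡ 4 (mod 5). Nonzero ⇒ E is nonsingular.
For each x ∈ F_5, compute rhs = x³ + 2·x + 1 mod 5, then count y ∈ F_5 with y² ≡ rhs.
  x = 0: rhs = 1, matching y values: 1, 4 (2 points).
  x = 1: rhs = 4, matching y values: 2, 3 (2 points).
  x = 2: rhs = 3, matching y values: none (0 points).
  x = 3: rhs = 4, matching y values: 2, 3 (2 points).
  x = 4: rhs = 3, matching y values: none (0 points).
Total affine count: 6.
Full point count |E(F_5)| = 6 + 1 = 7.
Hasse bound: |7 − (5+1)| = |1| = 1 ≤ 2√5 ≈ 4.4721 ✓.


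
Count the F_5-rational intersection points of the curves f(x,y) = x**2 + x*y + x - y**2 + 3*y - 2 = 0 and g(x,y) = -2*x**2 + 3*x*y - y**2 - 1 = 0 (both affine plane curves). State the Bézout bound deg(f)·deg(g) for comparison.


Common zeros: {(0, 2), (2, 3)}; count = 2; Bézout bound = 4.

deg(f) = 2, deg(g) = 2, so Bézout bound = 4.
Scan x ∈ F_5. For each x, list the y ∈ F_5 with f(x, y) ≡ 0 and those with g(x, y) ≡ 0 (mod 5); the common zeros in that column are the intersection.
  x = 0: f ≡ 0 at y ∈ {1, 2}; g ≡ 0 at y ∈ {2, 3}; common: {2}.
  x = 1: f ≡ 0 at y ∈ {0, 4}; g ≡ 0 at y ∈ ∅; common: ∅.
  x = 2: f ≡ 0 at y ∈ {2, 3}; g ≡ 0 at y ∈ {3}; common: {3}.
  x = 3: f ≡ 0 at y ∈ {0, 1}; g ≡ 0 at y ∈ {2}; common: ∅.
  x = 4: f ≡ 0 at y ∈ {3, 4}; g ≡ 0 at y ∈ ∅; common: ∅.
Collecting: common zeros = {(0, 2), (2, 3)}, so the count is 2.
Comparison with the Bézout bound: 2 ≤ 4 = deg(f)·deg(g), as expected for curves with no common component (the affine F_5-count falls short of the bound because intersections may lie at infinity, over extension fields, or carry multiplicity).


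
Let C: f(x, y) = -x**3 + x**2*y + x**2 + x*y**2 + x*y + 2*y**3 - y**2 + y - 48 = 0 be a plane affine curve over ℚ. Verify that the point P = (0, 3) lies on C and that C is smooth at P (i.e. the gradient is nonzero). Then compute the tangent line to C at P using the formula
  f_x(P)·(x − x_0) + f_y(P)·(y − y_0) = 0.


Tangent line at P: 12*x + 49*y - 147 = 0.

Step 1: f(0, 3) = 0, so P lies on C.
Step 2: partial derivatives
  f_x(x, y) = -3*x**2 + 2*x*y + 2*x + y**2 + y, f_y(x, y) = x**2 + 2*x*y + x + 6*y**2 - 2*y + 1.
  f_x(P) = 12, f_y(P) = 49 (gradient nonzero, so P is smooth).
Step 3: tangent line at P: 12·(x − 0) + 49·(y − 3) = 0.
Expanding: 12*x + 49*y - 147 = 0.


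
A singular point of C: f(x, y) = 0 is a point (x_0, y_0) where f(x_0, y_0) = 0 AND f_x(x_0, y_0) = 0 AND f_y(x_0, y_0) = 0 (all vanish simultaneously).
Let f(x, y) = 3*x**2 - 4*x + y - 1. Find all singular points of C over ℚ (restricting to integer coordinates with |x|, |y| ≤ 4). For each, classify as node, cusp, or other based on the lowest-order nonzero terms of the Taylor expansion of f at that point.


No singular points in the scanned grid; C is smooth there.

Compute partial derivatives:
  f_x = 6*x - 4.
  f_y = 1.
f_y = 1 is a nonzero constant, so f_y never vanishes: no point (x, y) can satisfy f = f_x = f_y = 0. In particular no (x, y) ∈ {−4, ..., 4}² is singular; the curve is smooth.


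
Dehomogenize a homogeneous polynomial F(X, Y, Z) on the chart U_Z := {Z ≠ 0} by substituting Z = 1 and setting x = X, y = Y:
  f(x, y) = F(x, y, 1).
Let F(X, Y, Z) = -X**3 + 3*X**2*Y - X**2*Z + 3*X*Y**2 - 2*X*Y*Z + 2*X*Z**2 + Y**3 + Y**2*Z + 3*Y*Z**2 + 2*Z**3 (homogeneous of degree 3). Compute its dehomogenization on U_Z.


f(x, y) = -x**3 + 3*x**2*y - x**2 + 3*x*y**2 - 2*x*y + 2*x + y**3 + y**2 + 3*y + 2

On U_Z we set Z = 1. Each monomial c·X^i·Y^j·Z^k in F becomes c·x^i·y^j·1^k = c·x^i·y^j.
Substituting Z = 1: F(X, Y, 1) = -x**3 + 3*x**2*y - x**2 + 3*x*y**2 - 2*x*y + 2*x + y**3 + y**2 + 3*y + 2.
Note: deg(f) ≤ deg(F) = 3; strict inequality happens when F is divisible by Z (lost terms).


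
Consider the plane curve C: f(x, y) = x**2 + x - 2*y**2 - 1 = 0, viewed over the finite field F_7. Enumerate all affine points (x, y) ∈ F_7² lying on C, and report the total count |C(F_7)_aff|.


Affine F_7-points: {(1, 2), (1, 5), (3, 3), (3, 4), (5, 2), (5, 5)}; count = 6.

For each of the 49 pairs (x, y) ∈ F_7², evaluate f(x, y) mod 7. Record the zeros.
  x = 0: [0↦6, 1↦4, 2↦5, 3↦2, 4↦2, 5↦5, 6↦4]  zeros at y ∈ ∅
  x = 1: [0↦1, 1↦6, 2↦0, 3↦4, 4↦4, 5↦0, 6↦6]  zeros at y ∈ {2, 5}
  x = 2: [0↦5, 1↦3, 2↦4, 3↦1, 4↦1, 5↦4, 6↦3]  zeros at y ∈ ∅
  x = 3: [0↦4, 1↦2, 2↦3, 3↦0, 4↦0, 5↦3, 6↦2]  zeros at y ∈ {3, 4}
  x = 4: [0↦5, 1↦3, 2↦4, 3↦1, 4↦1, 5↦4, 6↦3]  zeros at y ∈ ∅
  x = 5: [0↦1, 1↦6, 2↦0, 3↦4, 4↦4, 5↦0, 6↦6]  zeros at y ∈ {2, 5}
  x = 6: [0↦6, 1↦4, 2↦5, 3↦2, 4↦2, 5↦5, 6↦4]  zeros at y ∈ ∅
Collecting zeros: affine points = {(1, 2), (1, 5), (3, 3), (3, 4), (5, 2), (5, 5)}.
Total count |C(F_7)_aff| = 6.


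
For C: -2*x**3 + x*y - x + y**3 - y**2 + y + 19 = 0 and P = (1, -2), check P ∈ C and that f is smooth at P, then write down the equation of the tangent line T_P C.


Tangent line at P: -9*x + 18*y + 45 = 0.

Step 1: f(1, -2) = 0, so P lies on C.
Step 2: partial derivatives
  f_x(x, y) = -6*x**2 + y - 1, f_y(x, y) = x + 3*y**2 - 2*y + 1.
  f_x(P) = -9, f_y(P) = 18 (gradient nonzero, so P is smooth).
Step 3: tangent line at P: -9·(x − 1) + 18·(y − -2) = 0.
Expanding: -9*x + 18*y + 45 = 0.


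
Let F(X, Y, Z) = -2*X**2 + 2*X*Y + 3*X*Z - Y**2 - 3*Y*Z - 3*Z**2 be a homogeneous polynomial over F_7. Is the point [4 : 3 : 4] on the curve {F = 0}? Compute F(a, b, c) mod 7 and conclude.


F(4,3,4) ≡ 3 (mod 7); P is NOT on the curve.

Evaluate F(4, 3, 4) term-by-term (mod 7).
  -2*X**2 ↦ -2·16·1·1 = -32
  2*X*Y ↦ 2·4·3·1 = 24
  3*X*Z ↦ 3·4·1·4 = 48
  -Y**2 ↦ -1·1·9·1 = -9
  -3*Y*Z ↦ -3·1·3·4 = -36
  -3*Z**2 ↦ -3·1·1·16 = -48
Sum: F(4, 3, 4) = (-32) + (24) + (48) + (-9) + (-36) + (-48) = -53.
Reducing mod 7: -53 ≡ 3 (mod 7).
Since F(a, b, c) ≡ 3 ≠ 0 (mod 7), P does NOT lie on the curve.


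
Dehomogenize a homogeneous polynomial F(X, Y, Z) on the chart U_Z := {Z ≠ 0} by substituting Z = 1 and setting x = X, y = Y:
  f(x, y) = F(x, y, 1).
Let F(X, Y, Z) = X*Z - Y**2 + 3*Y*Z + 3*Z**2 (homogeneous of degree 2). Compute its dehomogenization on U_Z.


f(x, y) = x - y**2 + 3*y + 3

On U_Z we set Z = 1. Each monomial c·X^i·Y^j·Z^k in F becomes c·x^i·y^j·1^k = c·x^i·y^j.
Substituting Z = 1: F(X, Y, 1) = x - y**2 + 3*y + 3.
Note: deg(f) ≤ deg(F) = 2; strict inequality happens when F is divisible by Z (lost terms).


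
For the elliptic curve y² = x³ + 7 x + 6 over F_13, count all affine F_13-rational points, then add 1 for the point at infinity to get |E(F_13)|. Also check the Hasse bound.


Affine points = {(1, 1), (1, 12), (5, 6), (5, 7), (6, 2), (6, 11), (10, 6), (10, 7), (11, 6), (11, 7)}; affine count = 10; |E(F_13)| = 11.

Discriminant check: Δ ∝ 4a³ + 27b² = 4·7³ + 27·6² = 4·343 + 27·36 ≡ 4 (mod 13). Nonzero ⇒ E is nonsingular.
For each x ∈ F_13, compute rhs = x³ + 7·x + 6 mod 13, then count y ∈ F_13 with y² ≡ rhs.
  x = 0: rhs = 6, matching y values: none (0 points).
  x = 1: rhs = 1, matching y values: 1, 12 (2 points).
  x = 2: rhs = 2, matching y values: none (0 points).
  x = 3: rhs = 2, matching y values: none (0 points).
  x = 4: rhs = 7, matching y values: none (0 points).
  x = 5: rhs = 10, matching y values: 6, 7 (2 points).
  x = 6: rhs = 4, matching y values: 2, 11 (2 points).
  x = 7: rhs = 8, matching y values: none (0 points).
  x = 8: rhs = 2, matching y values: none (0 points).
  x = 9: rhs = 5, matching y values: none (0 points).
  x = 10: rhs = 10, matching y values: 6, 7 (2 points).
  x = 11: rhs = 10, matching y values: 6, 7 (2 points).
  x = 12: rhs = 11, matching y values: none (0 points).
Total affine count: 10.
Full point count |E(F_13)| = 10 + 1 = 11.
Hasse bound: |11 − (13+1)| = |-3| = 3 ≤ 2√13 ≈ 7.2111 ✓.


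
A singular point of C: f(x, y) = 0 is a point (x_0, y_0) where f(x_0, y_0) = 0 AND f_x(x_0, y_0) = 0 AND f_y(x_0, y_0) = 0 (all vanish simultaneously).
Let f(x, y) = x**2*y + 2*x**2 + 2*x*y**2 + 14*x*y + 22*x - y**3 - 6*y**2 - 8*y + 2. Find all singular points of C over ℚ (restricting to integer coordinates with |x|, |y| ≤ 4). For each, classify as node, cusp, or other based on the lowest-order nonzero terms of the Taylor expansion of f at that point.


Singular points: {(-1, -3)}; classification: node.

Compute partial derivatives:
  f_x = 2*x*y + 4*x + 2*y**2 + 14*y + 22.
  f_y = x**2 + 4*x*y + 14*x - 3*y**2 - 12*y - 8.
Scan x_0 ∈ {−4, ..., 4}. For each x_0, f_y(x_0, y) is a polynomial in y; find its integer roots y ∈ {−4, ..., 4}, then test f_x and f at those candidates.
  x = -4: f_y(-4, y) = -3*y**2 - 28*y - 48; no integer root y with |y| ≤ 4.
  x = -3: f_y(-3, y) = -3*y**2 - 24*y - 41; no integer root y with |y| ≤ 4.
  x = -2: f_y(-2, y) = -3*y**2 - 20*y - 32; vanishes at y ∈ {-4}. (-2, -4): f_x = 6 ≠ 0.
  x = -1: f_y(-1, y) = -3*y**2 - 16*y - 21; vanishes at y ∈ {-3}. (-1, -3): f_x = 0, f = 0 — SINGULAR.
  x = 0: f_y(0, y) = -3*y**2 - 12*y - 8; no integer root y with |y| ≤ 4.
  x = 1: f_y(1, y) = -3*y**2 - 8*y + 7; no integer root y with |y| ≤ 4.
  x = 2: f_y(2, y) = -3*y**2 - 4*y + 24; no integer root y with |y| ≤ 4.
  x = 3: f_y(3, y) = 43 - 3*y**2; no integer root y with |y| ≤ 4.
  x = 4: f_y(4, y) = -3*y**2 + 4*y + 64; vanishes at y ∈ {-4}. (4, -4): f_x = -18 ≠ 0.
Only singular point on the grid: (-1, -3).
Classify: substitute x = -1 + u, y = -3 + v and expand: f = u**2*v - u**2 + 2*u*v**2 - v**3 + v**2.
No constant or linear terms (consistent with a singular point). Quadratic part: -u**2 + v**2. Cubic part: u**2*v + 2*u*v**2 - v**3.
The quadratic part v**2 - u**2 = (v − u)(v + u) splits into two distinct linear factors, so there are two distinct tangent lines y − -3 = ±(x − -1) — this is a node (ordinary double point).
Classification: node.


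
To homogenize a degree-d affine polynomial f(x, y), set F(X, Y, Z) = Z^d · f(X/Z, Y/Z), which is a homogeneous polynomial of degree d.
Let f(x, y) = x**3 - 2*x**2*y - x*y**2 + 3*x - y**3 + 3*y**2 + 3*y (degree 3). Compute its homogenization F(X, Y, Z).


F(X, Y, Z) = X**3 - 2*X**2*Y - X*Y**2 + 3*X*Z**2 - Y**3 + 3*Y**2*Z + 3*Y*Z**2

deg(f) = 3.
Substitute x = X/Z, y = Y/Z into f, then multiply by Z^3.
  monomial 1·x^3·y^0 ↦ 1·X^3·Y^0·Z^0.
  monomial -2·x^2·y^1 ↦ -2·X^2·Y^1·Z^0.
  monomial -1·x^1·y^2 ↦ -1·X^1·Y^2·Z^0.
  monomial 3·x^1·y^0 ↦ 3·X^1·Y^0·Z^2.
  monomial -1·x^0·y^3 ↦ -1·X^0·Y^3·Z^0.
  monomial 3·x^0·y^2 ↦ 3·X^0·Y^2·Z^1.
  monomial 3·x^0·y^1 ↦ 3·X^0·Y^1·Z^2.
Collecting: F(X, Y, Z) = X**3 - 2*X**2*Y - X*Y**2 + 3*X*Z**2 - Y**3 + 3*Y**2*Z + 3*Y*Z**2.


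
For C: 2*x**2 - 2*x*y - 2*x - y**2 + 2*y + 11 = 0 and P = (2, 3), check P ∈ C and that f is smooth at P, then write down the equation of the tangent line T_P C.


Tangent line at P: 24 - 8*y = 0.

Step 1: f(2, 3) = 0, so P lies on C.
Step 2: partial derivatives
  f_x(x, y) = 4*x - 2*y - 2, f_y(x, y) = -2*x - 2*y + 2.
  f_x(P) = 0, f_y(P) = -8 (gradient nonzero, so P is smooth).
Step 3: tangent line at P: 0·(x − 2) + -8·(y − 3) = 0.
Expanding: 24 - 8*y = 0.


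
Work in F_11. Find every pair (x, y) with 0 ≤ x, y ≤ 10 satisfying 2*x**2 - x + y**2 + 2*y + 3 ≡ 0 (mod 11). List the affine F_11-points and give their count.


Affine F_11-points: {(0, 2), (0, 7), (2, 4), (2, 5), (3, 3), (3, 6), (4, 4), (4, 5), (6, 2), (6, 7)}; count = 10.

For each of the 121 pairs (x, y) ∈ F_11², evaluate f(x, y) mod 11. Record the zeros.
  x = 0: [0↦3, 1↦6, 2↦0, 3↦7, 4↦5, 5↦5, 6↦7, 7↦0, 8↦6, 9↦3, 10↦2]  zeros at y ∈ {2, 7}
  x = 1: [0↦4, 1↦7, 2↦1, 3↦8, 4↦6, 5↦6, 6↦8, 7↦1, 8↦7, 9↦4, 10↦3]  zeros at y ∈ ∅
  x = 2: [0↦9, 1↦1, 2↦6, 3↦2, 4↦0, 5↦0, 6↦2, 7↦6, 8↦1, 9↦9, 10↦8]  zeros at y ∈ {4, 5}
  x = 3: [0↦7, 1↦10, 2↦4, 3↦0, 4↦9, 5↦9, 6↦0, 7↦4, 8↦10, 9↦7, 10↦6]  zeros at y ∈ {3, 6}
  x = 4: [0↦9, 1↦1, 2↦6, 3↦2, 4↦0, 5↦0, 6↦2, 7↦6, 8↦1, 9↦9, 10↦8]  zeros at y ∈ {4, 5}
  x = 5: [0↦4, 1↦7, 2↦1, 3↦8, 4↦6, 5↦6, 6↦8, 7↦1, 8↦7, 9↦4, 10↦3]  zeros at y ∈ ∅
  x = 6: [0↦3, 1↦6, 2↦0, 3↦7, 4↦5, 5↦5, 6↦7, 7↦0, 8↦6, 9↦3, 10↦2]  zeros at y ∈ {2, 7}
  x = 7: [0↦6, 1↦9, 2↦3, 3↦10, 4↦8, 5↦8, 6↦10, 7↦3, 8↦9, 9↦6, 10↦5]  zeros at y ∈ ∅
  x = 8: [0↦2, 1↦5, 2↦10, 3↦6, 4↦4, 5↦4, 6↦6, 7↦10, 8↦5, 9↦2, 10↦1]  zeros at y ∈ ∅
  x = 9: [0↦2, 1↦5, 2↦10, 3↦6, 4↦4, 5↦4, 6↦6, 7↦10, 8↦5, 9↦2, 10↦1]  zeros at y ∈ ∅
  x = 10: [0↦6, 1↦9, 2↦3, 3↦10, 4↦8, 5↦8, 6↦10, 7↦3, 8↦9, 9↦6, 10↦5]  zeros at y ∈ ∅
Collecting zeros: affine points = {(0, 2), (0, 7), (2, 4), (2, 5), (3, 3), (3, 6), (4, 4), (4, 5), (6, 2), (6, 7)}.
Total count |C(F_11)_aff| = 10.


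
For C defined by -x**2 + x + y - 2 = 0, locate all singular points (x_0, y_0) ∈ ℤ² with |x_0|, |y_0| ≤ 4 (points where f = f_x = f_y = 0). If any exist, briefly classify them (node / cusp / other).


No singular points in the scanned grid; C is smooth there.

Compute partial derivatives:
  f_x = 1 - 2*x.
  f_y = 1.
f_y = 1 is a nonzero constant, so f_y never vanishes: no point (x, y) can satisfy f = f_x = f_y = 0. In particular no (x, y) ∈ {−4, ..., 4}² is singular; the curve is smooth.


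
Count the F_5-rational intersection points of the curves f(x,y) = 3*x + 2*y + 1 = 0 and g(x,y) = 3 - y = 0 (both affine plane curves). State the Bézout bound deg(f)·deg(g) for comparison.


Common zeros: {(1, 3)}; count = 1; Bézout bound = 1.

deg(f) = 1, deg(g) = 1, so Bézout bound = 1.
Scan x ∈ F_5. For each x, list the y ∈ F_5 with f(x, y) ≡ 0 and those with g(x, y) ≡ 0 (mod 5); the common zeros in that column are the intersection.
  x = 0: f ≡ 0 at y ∈ {2}; g ≡ 0 at y ∈ {3}; common: ∅.
  x = 1: f ≡ 0 at y ∈ {3}; g ≡ 0 at y ∈ {3}; common: {3}.
  x = 2: f ≡ 0 at y ∈ {4}; g ≡ 0 at y ∈ {3}; common: ∅.
  x = 3: f ≡ 0 at y ∈ {0}; g ≡ 0 at y ∈ {3}; common: ∅.
  x = 4: f ≡ 0 at y ∈ {1}; g ≡ 0 at y ∈ {3}; common: ∅.
Collecting: common zeros = {(1, 3)}, so the count is 1.
Comparison with the Bézout bound: 1 ≤ 1 = deg(f)·deg(g), as expected for curves with no common component (the bound is attained).


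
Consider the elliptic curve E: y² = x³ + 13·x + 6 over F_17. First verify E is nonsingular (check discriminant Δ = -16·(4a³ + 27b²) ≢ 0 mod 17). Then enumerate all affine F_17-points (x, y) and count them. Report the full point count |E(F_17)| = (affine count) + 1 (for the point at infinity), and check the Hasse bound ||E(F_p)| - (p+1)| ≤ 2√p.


Affine points = {(3, 2), (3, 15), (5, 3), (5, 14), (7, 7), (7, 10), (9, 6), (9, 11), (11, 1), (11, 16), (13, 3), (13, 14), (14, 5), (14, 12), (16, 3), (16, 14)}; affine count = 16; |E(F_17)| = 17.

Discriminant check: Δ ∝ 4a³ + 27b² = 4·13³ + 27·6² = 4·2197 + 27·36 ≡ 2 (mod 17). Nonzero ⇒ E is nonsingular.
For each x ∈ F_17, compute rhs = x³ + 13·x + 6 mod 17, then count y ∈ F_17 with y² ≡ rhs.
  x = 0: rhs = 6, matching y values: none (0 points).
  x = 1: rhs = 3, matching y values: none (0 points).
  x = 2: rhs = 6, matching y values: none (0 points).
  x = 3: rhs = 4, matching y values: 2, 15 (2 points).
  x = 4: rhs = 3, matching y values: none (0 points).
  x = 5: rhs = 9, matching y values: 3, 14 (2 points).
  x = 6: rhs = 11, matching y values: none (0 points).
  x = 7: rhs = 15, matching y values: 7, 10 (2 points).
  x = 8: rhs = 10, matching y values: none (0 points).
  x = 9: rhs = 2, matching y values: 6, 11 (2 points).
  x = 10: rhs = 14, matching y values: none (0 points).
  x = 11: rhs = 1, matching y values: 1, 16 (2 points).
  x = 12: rhs = 3, matching y values: none (0 points).
  x = 13: rhs = 9, matching y values: 3, 14 (2 points).
  x = 14: rhs = 8, matching y values: 5, 12 (2 points).
  x = 15: rhs = 6, matching y values: none (0 points).
  x = 16: rhs = 9, matching y values: 3, 14 (2 points).
Total affine count: 16.
Full point count |E(F_17)| = 16 + 1 = 17.
Hasse bound: |17 − (17+1)| = |-1| = 1 ≤ 2√17 ≈ 8.2462 ✓.


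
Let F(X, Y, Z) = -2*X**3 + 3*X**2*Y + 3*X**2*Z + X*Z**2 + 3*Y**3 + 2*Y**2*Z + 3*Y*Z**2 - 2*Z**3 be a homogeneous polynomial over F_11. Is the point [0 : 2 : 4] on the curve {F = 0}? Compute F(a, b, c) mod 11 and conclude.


F(0,2,4) ≡ 2 (mod 11); P is NOT on the curve.

Evaluate F(0, 2, 4) term-by-term (mod 11).
  -2*X**3 ↦ -2·0·1·1 = 0
  3*X**2*Y ↦ 3·0·2·1 = 0
  3*X**2*Z ↦ 3·0·1·4 = 0
  X*Z**2 ↦ 1·0·1·16 = 0
  3*Y**3 ↦ 3·1·8·1 = 24
  2*Y**2*Z ↦ 2·1·4·4 = 32
  3*Y*Z**2 ↦ 3·1·2·16 = 96
  -2*Z**3 ↦ -2·1·1·64 = -128
Sum: F(0, 2, 4) = (0) + (0) + (0) + (0) + (24) + (32) + (96) + (-128) = 24.
Reducing mod 11: 24 ≡ 2 (mod 11).
Since F(a, b, c) ≡ 2 ≠ 0 (mod 11), P does NOT lie on the curve.


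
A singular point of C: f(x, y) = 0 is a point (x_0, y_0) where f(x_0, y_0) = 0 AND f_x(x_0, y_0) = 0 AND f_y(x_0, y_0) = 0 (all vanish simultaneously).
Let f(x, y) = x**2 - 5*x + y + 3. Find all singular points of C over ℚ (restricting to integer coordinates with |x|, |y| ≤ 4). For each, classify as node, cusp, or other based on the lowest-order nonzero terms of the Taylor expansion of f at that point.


No singular points in the scanned grid; C is smooth there.

Compute partial derivatives:
  f_x = 2*x - 5.
  f_y = 1.
f_y = 1 is a nonzero constant, so f_y never vanishes: no point (x, y) can satisfy f = f_x = f_y = 0. In particular no (x, y) ∈ {−4, ..., 4}² is singular; the curve is smooth.


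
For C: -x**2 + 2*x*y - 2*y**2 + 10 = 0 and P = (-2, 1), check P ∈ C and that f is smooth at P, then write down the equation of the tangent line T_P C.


Tangent line at P: 6*x - 8*y + 20 = 0.

Step 1: f(-2, 1) = 0, so P lies on C.
Step 2: partial derivatives
  f_x(x, y) = -2*x + 2*y, f_y(x, y) = 2*x - 4*y.
  f_x(P) = 6, f_y(P) = -8 (gradient nonzero, so P is smooth).
Step 3: tangent line at P: 6·(x − -2) + -8·(y − 1) = 0.
Expanding: 6*x - 8*y + 20 = 0.


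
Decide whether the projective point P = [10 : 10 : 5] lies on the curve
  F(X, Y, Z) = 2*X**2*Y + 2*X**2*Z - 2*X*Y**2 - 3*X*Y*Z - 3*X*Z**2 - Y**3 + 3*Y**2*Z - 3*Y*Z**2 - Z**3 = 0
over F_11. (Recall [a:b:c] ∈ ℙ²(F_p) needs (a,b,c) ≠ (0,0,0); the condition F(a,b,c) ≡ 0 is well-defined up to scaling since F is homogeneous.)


F(10,10,5) ≡ 3 (mod 11); P is NOT on the curve.

Evaluate F(10, 10, 5) term-by-term (mod 11).
  2*X**2*Y ↦ 2·100·10·1 = 2000
  2*X**2*Z ↦ 2·100·1·5 = 1000
  -2*X*Y**2 ↦ -2·10·100·1 = -2000
  -3*X*Y*Z ↦ -3·10·10·5 = -1500
  -3*X*Z**2 ↦ -3·10·1·25 = -750
  -Y**3 ↦ -1·1·1000·1 = -1000
  3*Y**2*Z ↦ 3·1·100·5 = 1500
  -3*Y*Z**2 ↦ -3·1·10·25 = -750
  -Z**3 ↦ -1·1·1·125 = -125
Sum: F(10, 10, 5) = (2000) + (1000) + (-2000) + (-1500) + (-750) + (-1000) + (1500) + (-750) + (-125) = -1625.
Reducing mod 11: -1625 ≡ 3 (mod 11).
Since F(a, b, c) ≡ 3 ≠ 0 (mod 11), P does NOT lie on the curve.


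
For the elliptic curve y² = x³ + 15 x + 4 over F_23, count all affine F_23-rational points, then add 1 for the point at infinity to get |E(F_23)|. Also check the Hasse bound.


Affine points = {(0, 2), (0, 21), (4, 6), (4, 17), (10, 2), (10, 21), (12, 7), (12, 16), (13, 2), (13, 21), (15, 4), (15, 19), (16, 4), (16, 19), (19, 8), (19, 15), (20, 1), (20, 22), (21, 9), (21, 14)}; affine count = 20; |E(F_23)| = 21.

Discriminant check: Δ ∝ 4a³ + 27b² = 4·15³ + 27·4² = 4·3375 + 27·16 ≡ 17 (mod 23). Nonzero ⇒ E is nonsingular.
For each x ∈ F_23, compute rhs = x³ + 15·x + 4 mod 23, then count y ∈ F_23 with y² ≡ rhs.
  x = 0: rhs = 4, matching y values: 2, 21 (2 points).
  x = 1: rhs = 20, matching y values: none (0 points).
  x = 2: rhs = 19, matching y values: none (0 points).
  x = 3: rhs = 7, matching y values: none (0 points).
  x = 4: rhs = 13, matching y values: 6, 17 (2 points).
  x = 5: rhs = 20, matching y values: none (0 points).
  x = 6: rhs = 11, matching y values: none (0 points).
  x = 7: rhs = 15, matching y values: none (0 points).
  x = 8: rhs = 15, matching y values: none (0 points).
  x = 9: rhs = 17, matching y values: none (0 points).
  x = 10: rhs = 4, matching y values: 2, 21 (2 points).
  x = 11: rhs = 5, matching y values: none (0 points).
  x = 12: rhs = 3, matching y values: 7, 16 (2 points).
  x = 13: rhs = 4, matching y values: 2, 21 (2 points).
  x = 14: rhs = 14, matching y values: none (0 points).
  x = 15: rhs = 16, matching y values: 4, 19 (2 points).
  x = 16: rhs = 16, matching y values: 4, 19 (2 points).
  x = 17: rhs = 20, matching y values: none (0 points).
  x = 18: rhs = 11, matching y values: none (0 points).
  x = 19: rhs = 18, matching y values: 8, 15 (2 points).
  x = 20: rhs = 1, matching y values: 1, 22 (2 points).
  x = 21: rhs = 12, matching y values: 9, 14 (2 points).
  x = 22: rhs = 11, matching y values: none (0 points).
Total affine count: 20.
Full point count |E(F_23)| = 20 + 1 = 21.
Hasse bound: |21 − (23+1)| = |-3| = 3 ≤ 2√23 ≈ 9.5917 ✓.


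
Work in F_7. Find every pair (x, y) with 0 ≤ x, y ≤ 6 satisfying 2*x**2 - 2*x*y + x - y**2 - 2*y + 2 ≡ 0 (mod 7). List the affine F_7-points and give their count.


Affine F_7-points: {(1, 1), (1, 2), (2, 4), (3, 1), (3, 5), (4, 2), (5, 4), (5, 5)}; count = 8.

For each of the 49 pairs (x, y) ∈ F_7², evaluate f(x, y) mod 7. Record the zeros.
  x = 0: [0↦2, 1↦6, 2↦1, 3↦1, 4↦6, 5↦2, 6↦3]  zeros at y ∈ ∅
  x = 1: [0↦5, 1↦0, 2↦0, 3↦5, 4↦1, 5↦2, 6↦1]  zeros at y ∈ {1, 2}
  x = 2: [0↦5, 1↦5, 2↦3, 3↦6, 4↦0, 5↦6, 6↦3]  zeros at y ∈ {4}
  x = 3: [0↦2, 1↦0, 2↦3, 3↦4, 4↦3, 5↦0, 6↦2]  zeros at y ∈ {1, 5}
  x = 4: [0↦3, 1↦6, 2↦0, 3↦6, 4↦3, 5↦5, 6↦5]  zeros at y ∈ {2}
  x = 5: [0↦1, 1↦2, 2↦1, 3↦5, 4↦0, 5↦0, 6↦5]  zeros at y ∈ {4, 5}
  x = 6: [0↦3, 1↦2, 2↦6, 3↦1, 4↦1, 5↦6, 6↦2]  zeros at y ∈ ∅
Collecting zeros: affine points = {(1, 1), (1, 2), (2, 4), (3, 1), (3, 5), (4, 2), (5, 4), (5, 5)}.
Total count |C(F_7)_aff| = 8.


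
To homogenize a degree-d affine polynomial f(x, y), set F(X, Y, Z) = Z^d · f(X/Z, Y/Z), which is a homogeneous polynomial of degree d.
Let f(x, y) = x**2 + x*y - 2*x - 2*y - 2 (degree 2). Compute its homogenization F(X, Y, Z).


F(X, Y, Z) = X**2 + X*Y - 2*X*Z - 2*Y*Z - 2*Z**2

deg(f) = 2.
Substitute x = X/Z, y = Y/Z into f, then multiply by Z^2.
  monomial 1·x^2·y^0 ↦ 1·X^2·Y^0·Z^0.
  monomial 1·x^1·y^1 ↦ 1·X^1·Y^1·Z^0.
  monomial -2·x^1·y^0 ↦ -2·X^1·Y^0·Z^1.
  monomial -2·x^0·y^1 ↦ -2·X^0·Y^1·Z^1.
  monomial -2·x^0·y^0 ↦ -2·X^0·Y^0·Z^2.
Collecting: F(X, Y, Z) = X**2 + X*Y - 2*X*Z - 2*Y*Z - 2*Z**2.


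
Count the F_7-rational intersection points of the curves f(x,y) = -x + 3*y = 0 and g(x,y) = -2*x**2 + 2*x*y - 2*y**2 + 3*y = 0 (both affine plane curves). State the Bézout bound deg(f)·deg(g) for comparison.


Common zeros: {(0, 0)}; count = 1; Bézout bound = 2.

deg(f) = 1, deg(g) = 2, so Bézout bound = 2.
Scan x ∈ F_7. For each x, list the y ∈ F_7 with f(x, y) ≡ 0 and those with g(x, y) ≡ 0 (mod 7); the common zeros in that column are the intersection.
  x = 0: f ≡ 0 at y ∈ {0}; g ≡ 0 at y ∈ {0, 5}; common: {0}.
  x = 1: f ≡ 0 at y ∈ {5}; g ≡ 0 at y ∈ {2, 4}; common: ∅.
  x = 2: f ≡ 0 at y ∈ {3}; g ≡ 0 at y ∈ ∅; common: ∅.
  x = 3: f ≡ 0 at y ∈ {1}; g ≡ 0 at y ∈ {4}; common: ∅.
  x = 4: f ≡ 0 at y ∈ {6}; g ≡ 0 at y ∈ ∅; common: ∅.
  x = 5: f ≡ 0 at y ∈ {4}; g ≡ 0 at y ∈ {5}; common: ∅.
  x = 6: f ≡ 0 at y ∈ {2}; g ≡ 0 at y ∈ ∅; common: ∅.
Collecting: common zeros = {(0, 0)}, so the count is 1.
Comparison with the Bézout bound: 1 ≤ 2 = deg(f)·deg(g), as expected for curves with no common component (the affine F_7-count falls short of the bound because intersections may lie at infinity, over extension fields, or carry multiplicity).


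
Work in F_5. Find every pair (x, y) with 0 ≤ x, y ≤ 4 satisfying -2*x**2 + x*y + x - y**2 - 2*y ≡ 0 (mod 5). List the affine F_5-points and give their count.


Affine F_5-points: {(0, 0), (0, 3), (2, 2), (2, 3), (3, 0), (3, 1)}; count = 6.

For each of the 25 pairs (x, y) ∈ F_5², evaluate f(x, y) mod 5. Record the zeros.
  x = 0: [0↦0, 1↦2, 2↦2, 3↦0, 4↦1]  zeros at y ∈ {0, 3}
  x = 1: [0↦4, 1↦2, 2↦3, 3↦2, 4↦4]  zeros at y ∈ ∅
  x = 2: [0↦4, 1↦3, 2↦0, 3↦0, 4↦3]  zeros at y ∈ {2, 3}
  x = 3: [0↦0, 1↦0, 2↦3, 3↦4, 4↦3]  zeros at y ∈ {0, 1}
  x = 4: [0↦2, 1↦3, 2↦2, 3↦4, 4↦4]  zeros at y ∈ ∅
Collecting zeros: affine points = {(0, 0), (0, 3), (2, 2), (2, 3), (3, 0), (3, 1)}.
Total count |C(F_5)_aff| = 6.


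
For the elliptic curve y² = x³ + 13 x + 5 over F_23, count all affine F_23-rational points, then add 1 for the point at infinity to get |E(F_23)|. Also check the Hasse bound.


Affine points = {(2, 4), (2, 19), (3, 5), (3, 18), (4, 11), (4, 12), (6, 0), (7, 5), (7, 18), (8, 0), (9, 0), (10, 10), (10, 13), (12, 7), (12, 16), (13, 5), (13, 18), (16, 10), (16, 13), (19, 2), (19, 21), (20, 10), (20, 13)}; affine count = 23; |E(F_23)| = 24.

Discriminant check: Δ ∝ 4a³ + 27b² = 4·13³ + 27·5² = 4·2197 + 27·25 ≡ 10 (mod 23). Nonzero ⇒ E is nonsingular.
For each x ∈ F_23, compute rhs = x³ + 13·x + 5 mod 23, then count y ∈ F_23 with y² ≡ rhs.
  x = 0: rhs = 5, matching y values: none (0 points).
  x = 1: rhs = 19, matching y values: none (0 points).
  x = 2: rhs = 16, matching y values: 4, 19 (2 points).
  x = 3: rhs = 2, matching y values: 5, 18 (2 points).
  x = 4: rhs = 6, matching y values: 11, 12 (2 points).
  x = 5: rhs = 11, matching y values: none (0 points).
  x = 6: rhs = 0, matching y values: 0 (1 points).
  x = 7: rhs = 2, matching y values: 5, 18 (2 points).
  x = 8: rhs = 0, matching y values: 0 (1 points).
  x = 9: rhs = 0, matching y values: 0 (1 points).
  x = 10: rhs = 8, matching y values: 10, 13 (2 points).
  x = 11: rhs = 7, matching y values: none (0 points).
  x = 12: rhs = 3, matching y values: 7, 16 (2 points).
  x = 13: rhs = 2, matching y values: 5, 18 (2 points).
  x = 14: rhs = 10, matching y values: none (0 points).
  x = 15: rhs = 10, matching y values: none (0 points).
  x = 16: rhs = 8, matching y values: 10, 13 (2 points).
  x = 17: rhs = 10, matching y values: none (0 points).
  x = 18: rhs = 22, matching y values: none (0 points).
  x = 19: rhs = 4, matching y values: 2, 21 (2 points).
  x = 20: rhs = 8, matching y values: 10, 13 (2 points).
  x = 21: rhs = 17, matching y values: none (0 points).
  x = 22: rhs = 14, matching y values: none (0 points).
Total affine count: 23.
Full point count |E(F_23)| = 23 + 1 = 24.
Hasse bound: |24 − (23+1)| = |0| = 0 ≤ 2√23 ≈ 9.5917 ✓.


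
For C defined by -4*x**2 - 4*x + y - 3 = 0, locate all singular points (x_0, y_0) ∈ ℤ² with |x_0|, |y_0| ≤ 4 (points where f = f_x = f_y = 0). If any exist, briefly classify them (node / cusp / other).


No singular points in the scanned grid; C is smooth there.

Compute partial derivatives:
  f_x = -8*x - 4.
  f_y = 1.
f_y = 1 is a nonzero constant, so f_y never vanishes: no point (x, y) can satisfy f = f_x = f_y = 0. In particular no (x, y) ∈ {−4, ..., 4}² is singular; the curve is smooth.


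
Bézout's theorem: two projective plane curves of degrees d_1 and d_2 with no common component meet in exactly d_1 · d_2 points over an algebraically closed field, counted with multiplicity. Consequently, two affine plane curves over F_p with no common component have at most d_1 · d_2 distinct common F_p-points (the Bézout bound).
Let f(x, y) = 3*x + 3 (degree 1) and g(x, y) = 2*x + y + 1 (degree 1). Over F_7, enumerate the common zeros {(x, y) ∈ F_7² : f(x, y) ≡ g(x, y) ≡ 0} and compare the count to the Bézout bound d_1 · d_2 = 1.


Common zeros: {(6, 1)}; count = 1; Bézout bound = 1.

deg(f) = 1, deg(g) = 1, so Bézout bound = 1.
Scan x ∈ F_7. For each x, list the y ∈ F_7 with f(x, y) ≡ 0 and those with g(x, y) ≡ 0 (mod 7); the common zeros in that column are the intersection.
  x = 0: f ≡ 0 at y ∈ ∅; g ≡ 0 at y ∈ {6}; common: ∅.
  x = 1: f ≡ 0 at y ∈ ∅; g ≡ 0 at y ∈ {4}; common: ∅.
  x = 2: f ≡ 0 at y ∈ ∅; g ≡ 0 at y ∈ {2}; common: ∅.
  x = 3: f ≡ 0 at y ∈ ∅; g ≡ 0 at y ∈ {0}; common: ∅.
  x = 4: f ≡ 0 at y ∈ ∅; g ≡ 0 at y ∈ {5}; common: ∅.
  x = 5: f ≡ 0 at y ∈ ∅; g ≡ 0 at y ∈ {3}; common: ∅.
  x = 6: f ≡ 0 at y ∈ {0, 1, 2, 3, 4, 5, 6}; g ≡ 0 at y ∈ {1}; common: {1}.
Collecting: common zeros = {(6, 1)}, so the count is 1.
Comparison with the Bézout bound: 1 ≤ 1 = deg(f)·deg(g), as expected for curves with no common component (the bound is attained).


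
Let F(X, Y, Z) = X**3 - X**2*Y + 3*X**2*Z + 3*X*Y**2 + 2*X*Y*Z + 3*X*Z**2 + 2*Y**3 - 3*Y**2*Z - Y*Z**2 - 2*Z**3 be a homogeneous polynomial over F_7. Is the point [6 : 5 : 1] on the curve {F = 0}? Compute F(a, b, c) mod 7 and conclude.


F(6,5,1) ≡ 0 (mod 7); P is on the curve.

Evaluate F(6, 5, 1) term-by-term (mod 7).
  X**3 ↦ 1·216·1·1 = 216
  -X**2*Y ↦ -1·36·5·1 = -180
  3*X**2*Z ↦ 3·36·1·1 = 108
  3*X*Y**2 ↦ 3·6·25·1 = 450
  2*X*Y*Z ↦ 2·6·5·1 = 60
  3*X*Z**2 ↦ 3·6·1·1 = 18
  2*Y**3 ↦ 2·1·125·1 = 250
  -3*Y**2*Z ↦ -3·1·25·1 = -75
  -Y*Z**2 ↦ -1·1·5·1 = -5
  -2*Z**3 ↦ -2·1·1·1 = -2
Sum: F(6, 5, 1) = (216) + (-180) + (108) + (450) + (60) + (18) + (250) + (-75) + (-5) + (-2) = 840.
Reducing mod 7: 840 ≡ 0 (mod 7).
Since F(a, b, c) ≡ 0 (mod 7), P lies on the curve.


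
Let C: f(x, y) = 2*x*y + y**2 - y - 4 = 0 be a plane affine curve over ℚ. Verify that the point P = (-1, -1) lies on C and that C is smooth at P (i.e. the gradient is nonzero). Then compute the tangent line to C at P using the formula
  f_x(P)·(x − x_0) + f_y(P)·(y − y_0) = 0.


Tangent line at P: -2*x - 5*y - 7 = 0.

Step 1: f(-1, -1) = 0, so P lies on C.
Step 2: partial derivatives
  f_x(x, y) = 2*y, f_y(x, y) = 2*x + 2*y - 1.
  f_x(P) = -2, f_y(P) = -5 (gradient nonzero, so P is smooth).
Step 3: tangent line at P: -2·(x − -1) + -5·(y − -1) = 0.
Expanding: -2*x - 5*y - 7 = 0.


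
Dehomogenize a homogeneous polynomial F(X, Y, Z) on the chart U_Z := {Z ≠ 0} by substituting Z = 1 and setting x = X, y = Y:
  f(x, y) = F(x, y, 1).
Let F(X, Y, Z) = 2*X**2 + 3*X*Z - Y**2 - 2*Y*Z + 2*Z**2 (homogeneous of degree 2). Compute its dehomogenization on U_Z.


f(x, y) = 2*x**2 + 3*x - y**2 - 2*y + 2

On U_Z we set Z = 1. Each monomial c·X^i·Y^j·Z^k in F becomes c·x^i·y^j·1^k = c·x^i·y^j.
Substituting Z = 1: F(X, Y, 1) = 2*x**2 + 3*x - y**2 - 2*y + 2.
Note: deg(f) ≤ deg(F) = 2; strict inequality happens when F is divisible by Z (lost terms).


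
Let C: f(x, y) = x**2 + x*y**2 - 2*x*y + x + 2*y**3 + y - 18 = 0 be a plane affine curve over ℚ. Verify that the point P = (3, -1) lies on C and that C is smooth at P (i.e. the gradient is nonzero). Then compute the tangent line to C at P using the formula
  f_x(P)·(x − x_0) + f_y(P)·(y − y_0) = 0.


Tangent line at P: 10*x - 5*y - 35 = 0.

Step 1: f(3, -1) = 0, so P lies on C.
Step 2: partial derivatives
  f_x(x, y) = 2*x + y**2 - 2*y + 1, f_y(x, y) = 2*x*y - 2*x + 6*y**2 + 1.
  f_x(P) = 10, f_y(P) = -5 (gradient nonzero, so P is smooth).
Step 3: tangent line at P: 10·(x − 3) + -5·(y − -1) = 0.
Expanding: 10*x - 5*y - 35 = 0.


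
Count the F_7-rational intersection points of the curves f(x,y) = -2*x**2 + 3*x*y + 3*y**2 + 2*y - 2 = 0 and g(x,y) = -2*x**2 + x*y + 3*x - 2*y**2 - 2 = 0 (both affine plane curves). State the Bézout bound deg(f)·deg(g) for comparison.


Common zeros: {(2, 4), (4, 3)}; count = 2; Bézout bound = 4.

deg(f) = 2, deg(g) = 2, so Bézout bound = 4.
Scan x ∈ F_7. For each x, list the y ∈ F_7 with f(x, y) ≡ 0 and those with g(x, y) ≡ 0 (mod 7); the common zeros in that column are the intersection.
  x = 0: f ≡ 0 at y ∈ {2}; g ≡ 0 at y ∈ ∅; common: ∅.
  x = 1: f ≡ 0 at y ∈ ∅; g ≡ 0 at y ∈ {2}; common: ∅.
  x = 2: f ≡ 0 at y ∈ {4, 5}; g ≡ 0 at y ∈ {4}; common: {4}.
  x = 3: f ≡ 0 at y ∈ {2, 6}; g ≡ 0 at y ∈ ∅; common: ∅.
  x = 4: f ≡ 0 at y ∈ {3, 4}; g ≡ 0 at y ∈ {3, 6}; common: {3}.
  x = 5: f ≡ 0 at y ∈ ∅; g ≡ 0 at y ∈ {2, 4}; common: ∅.
  x = 6: f ≡ 0 at y ∈ {6}; g ≡ 0 at y ∈ {0, 3}; common: ∅.
Collecting: common zeros = {(2, 4), (4, 3)}, so the count is 2.
Comparison with the Bézout bound: 2 ≤ 4 = deg(f)·deg(g), as expected for curves with no common component (the affine F_7-count falls short of the bound because intersections may lie at infinity, over extension fields, or carry multiplicity).


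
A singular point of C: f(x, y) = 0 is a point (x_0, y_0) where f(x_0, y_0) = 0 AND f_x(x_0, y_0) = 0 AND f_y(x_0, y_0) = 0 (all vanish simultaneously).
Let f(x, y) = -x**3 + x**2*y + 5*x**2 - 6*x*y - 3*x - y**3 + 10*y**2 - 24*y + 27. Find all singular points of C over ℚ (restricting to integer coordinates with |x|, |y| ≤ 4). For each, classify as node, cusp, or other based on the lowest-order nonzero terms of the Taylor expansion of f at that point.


Singular points: {(3, 3)}; classification: node.

Compute partial derivatives:
  f_x = -3*x**2 + 2*x*y + 10*x - 6*y - 3.
  f_y = x**2 - 6*x - 3*y**2 + 20*y - 24.
Scan x_0 ∈ {−4, ..., 4}. For each x_0, f_y(x_0, y) is a polynomial in y; find its integer roots y ∈ {−4, ..., 4}, then test f_x and f at those candidates.
  x = -4: f_y(-4, y) = -3*y**2 + 20*y + 16; no integer root y with |y| ≤ 4.
  x = -3: f_y(-3, y) = -3*y**2 + 20*y + 3; no integer root y with |y| ≤ 4.
  x = -2: f_y(-2, y) = -3*y**2 + 20*y - 8; no integer root y with |y| ≤ 4.
  x = -1: f_y(-1, y) = -3*y**2 + 20*y - 17; vanishes at y ∈ {1}. (-1, 1): f_x = -24 ≠ 0.
  x = 0: f_y(0, y) = -3*y**2 + 20*y - 24; no integer root y with |y| ≤ 4.
  x = 1: f_y(1, y) = -3*y**2 + 20*y - 29; no integer root y with |y| ≤ 4.
  x = 2: f_y(2, y) = -3*y**2 + 20*y - 32; vanishes at y ∈ {4}. (2, 4): f_x = -3 ≠ 0.
  x = 3: f_y(3, y) = -3*y**2 + 20*y - 33; vanishes at y ∈ {3}. (3, 3): f_x = 0, f = 0 — SINGULAR.
  x = 4: f_y(4, y) = -3*y**2 + 20*y - 32; vanishes at y ∈ {4}. (4, 4): f_x = -3 ≠ 0.
Only singular point on the grid: (3, 3).
Classify: substitute x = 3 + u, y = 3 + v and expand: f = -u**3 + u**2*v - u**2 - v**3 + v**2.
No constant or linear terms (consistent with a singular point). Quadratic part: -u**2 + v**2. Cubic part: -u**3 + u**2*v - v**3.
The quadratic part v**2 - u**2 = (v − u)(v + u) splits into two distinct linear factors, so there are two distinct tangent lines y − 3 = ±(x − 3) — this is a node (ordinary double point).
Classification: node.


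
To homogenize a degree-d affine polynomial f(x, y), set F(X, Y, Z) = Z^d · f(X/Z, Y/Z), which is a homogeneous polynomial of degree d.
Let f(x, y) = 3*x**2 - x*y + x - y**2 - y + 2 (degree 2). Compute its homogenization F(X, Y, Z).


F(X, Y, Z) = 3*X**2 - X*Y + X*Z - Y**2 - Y*Z + 2*Z**2

deg(f) = 2.
Substitute x = X/Z, y = Y/Z into f, then multiply by Z^2.
  monomial 3·x^2·y^0 ↦ 3·X^2·Y^0·Z^0.
  monomial -1·x^1·y^1 ↦ -1·X^1·Y^1·Z^0.
  monomial 1·x^1·y^0 ↦ 1·X^1·Y^0·Z^1.
  monomial -1·x^0·y^2 ↦ -1·X^0·Y^2·Z^0.
  monomial -1·x^0·y^1 ↦ -1·X^0·Y^1·Z^1.
  monomial 2·x^0·y^0 ↦ 2·X^0·Y^0·Z^2.
Collecting: F(X, Y, Z) = 3*X**2 - X*Y + X*Z - Y**2 - Y*Z + 2*Z**2.


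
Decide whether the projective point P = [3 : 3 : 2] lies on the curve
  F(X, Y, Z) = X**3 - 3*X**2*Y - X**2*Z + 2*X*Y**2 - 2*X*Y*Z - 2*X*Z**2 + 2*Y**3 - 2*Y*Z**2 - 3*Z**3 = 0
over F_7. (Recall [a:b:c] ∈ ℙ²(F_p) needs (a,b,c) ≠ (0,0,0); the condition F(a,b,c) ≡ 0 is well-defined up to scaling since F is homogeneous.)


F(3,3,2) ≡ 5 (mod 7); P is NOT on the curve.

Evaluate F(3, 3, 2) term-by-term (mod 7).
  X**3 ↦ 1·27·1·1 = 27
  -3*X**2*Y ↦ -3·9·3·1 = -81
  -X**2*Z ↦ -1·9·1·2 = -18
  2*X*Y**2 ↦ 2·3·9·1 = 54
  -2*X*Y*Z ↦ -2·3·3·2 = -36
  -2*X*Z**2 ↦ -2·3·1·4 = -24
  2*Y**3 ↦ 2·1·27·1 = 54
  -2*Y*Z**2 ↦ -2·1·3·4 = -24
  -3*Z**3 ↦ -3·1·1·8 = -24
Sum: F(3, 3, 2) = (27) + (-81) + (-18) + (54) + (-36) + (-24) + (54) + (-24) + (-24) = -72.
Reducing mod 7: -72 ≡ 5 (mod 7).
Since F(a, b, c) ≡ 5 ≠ 0 (mod 7), P does NOT lie on the curve.


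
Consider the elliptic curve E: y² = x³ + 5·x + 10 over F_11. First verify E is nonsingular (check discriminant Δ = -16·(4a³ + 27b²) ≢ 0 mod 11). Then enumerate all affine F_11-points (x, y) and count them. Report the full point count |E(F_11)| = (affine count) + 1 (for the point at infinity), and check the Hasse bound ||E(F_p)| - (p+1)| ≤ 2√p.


Affine points = {(1, 4), (1, 7), (6, 5), (6, 6), (7, 5), (7, 6), (8, 1), (8, 10), (9, 5), (9, 6), (10, 2), (10, 9)}; affine count = 12; |E(F_11)| = 13.

Discriminant check: Δ ∝ 4a³ + 27b² = 4·5³ + 27·10² = 4·125 + 27·100 ≡ 10 (mod 11). Nonzero ⇒ E is nonsingular.
For each x ∈ F_11, compute rhs = x³ + 5·x + 10 mod 11, then count y ∈ F_11 with y² ≡ rhs.
  x = 0: rhs = 10, matching y values: none (0 points).
  x = 1: rhs = 5, matching y values: 4, 7 (2 points).
  x = 2: rhs = 6, matching y values: none (0 points).
  x = 3: rhs = 8, matching y values: none (0 points).
  x = 4: rhs = 6, matching y values: none (0 points).
  x = 5: rhs = 6, matching y values: none (0 points).
  x = 6: rhs = 3, matching y values: 5, 6 (2 points).
  x = 7: rhs = 3, matching y values: 5, 6 (2 points).
  x = 8: rhs = 1, matching y values: 1, 10 (2 points).
  x = 9: rhs = 3, matching y values: 5, 6 (2 points).
  x = 10: rhs = 4, matching y values: 2, 9 (2 points).
Total affine count: 12.
Full point count |E(F_11)| = 12 + 1 = 13.
Hasse bound: |13 − (11+1)| = |1| = 1 ≤ 2√11 ≈ 6.6332 ✓.
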